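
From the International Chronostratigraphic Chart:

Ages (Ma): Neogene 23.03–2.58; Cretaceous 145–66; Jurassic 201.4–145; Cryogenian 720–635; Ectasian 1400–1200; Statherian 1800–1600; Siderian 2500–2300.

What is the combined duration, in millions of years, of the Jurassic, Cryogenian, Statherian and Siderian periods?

Each duration: Jurassic = 56.4; Cryogenian = 85; Statherian = 200; Siderian = 200.
Sum: 56.4 + 85 + 200 + 200 = 541.4 Myr.

541.4 million years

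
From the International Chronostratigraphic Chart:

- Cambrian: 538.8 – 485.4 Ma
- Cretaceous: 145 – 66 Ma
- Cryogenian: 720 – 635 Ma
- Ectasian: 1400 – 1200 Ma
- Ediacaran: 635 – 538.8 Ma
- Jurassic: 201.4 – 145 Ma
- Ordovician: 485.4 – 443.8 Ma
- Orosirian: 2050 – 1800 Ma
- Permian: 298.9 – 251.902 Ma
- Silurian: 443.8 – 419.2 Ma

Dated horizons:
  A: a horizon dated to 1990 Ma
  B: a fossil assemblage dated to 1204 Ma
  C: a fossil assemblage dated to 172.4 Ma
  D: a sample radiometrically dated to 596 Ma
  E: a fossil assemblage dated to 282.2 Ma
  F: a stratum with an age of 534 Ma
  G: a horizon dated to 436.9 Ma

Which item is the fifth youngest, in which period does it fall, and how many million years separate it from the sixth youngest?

Sorted youngest-first by Ma: C (172.4), E (282.2), G (436.9), F (534), D (596), B (1204), A (1990).
The fifth youngest is D at 596 Ma, which lies in 635–538.8 Ma: the Ediacaran.
The sixth youngest is B at 1204 Ma; separation = |596 − 1204| = 608 Myr.

D, in the Ediacaran; 608 million years to B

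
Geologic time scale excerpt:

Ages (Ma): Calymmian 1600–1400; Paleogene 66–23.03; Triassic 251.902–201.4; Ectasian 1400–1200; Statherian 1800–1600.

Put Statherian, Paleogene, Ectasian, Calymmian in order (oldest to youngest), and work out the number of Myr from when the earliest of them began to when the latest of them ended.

Statherian, Calymmian, Ectasian, Paleogene; total span 1776.97 Myr

From the excerpt: Statherian 1800–1600; Paleogene 66–23.03; Ectasian 1400–1200; Calymmian 1600–1400 (Ma).
Larger Ma is earlier, so the oldest is Statherian and the youngest is Paleogene; oldest to youngest: Statherian, Calymmian, Ectasian, Paleogene.
Oldest start 1800 minus youngest end 23.03 gives 1776.97 Myr overall.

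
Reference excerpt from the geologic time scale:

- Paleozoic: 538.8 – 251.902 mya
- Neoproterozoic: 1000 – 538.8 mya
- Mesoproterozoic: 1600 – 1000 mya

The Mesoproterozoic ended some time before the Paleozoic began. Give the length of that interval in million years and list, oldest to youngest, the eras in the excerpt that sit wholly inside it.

End of Mesoproterozoic = 1000 Ma; start of Paleozoic = 538.8 Ma.
Gap = 1000 − 538.8 = 461.2 Myr.
Eras wholly inside 1000–538.8 Ma: Neoproterozoic (1000–538.8).

461.2 million years; Neoproterozoic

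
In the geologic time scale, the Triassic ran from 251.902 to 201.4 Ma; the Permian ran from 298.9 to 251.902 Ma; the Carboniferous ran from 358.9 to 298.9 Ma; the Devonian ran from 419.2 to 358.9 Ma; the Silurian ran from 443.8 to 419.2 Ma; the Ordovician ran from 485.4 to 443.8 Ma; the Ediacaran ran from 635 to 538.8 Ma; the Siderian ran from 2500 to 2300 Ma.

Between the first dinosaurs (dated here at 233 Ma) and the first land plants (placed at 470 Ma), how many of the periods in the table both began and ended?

470 Ma sits inside the Ordovician (485.4–443.8) and 233 Ma inside the Triassic (251.902–201.4); neither of those is wholly between the two dates.
The listed periods lying completely between them are Silurian, Devonian, Carboniferous, Permian — 4 in all.

4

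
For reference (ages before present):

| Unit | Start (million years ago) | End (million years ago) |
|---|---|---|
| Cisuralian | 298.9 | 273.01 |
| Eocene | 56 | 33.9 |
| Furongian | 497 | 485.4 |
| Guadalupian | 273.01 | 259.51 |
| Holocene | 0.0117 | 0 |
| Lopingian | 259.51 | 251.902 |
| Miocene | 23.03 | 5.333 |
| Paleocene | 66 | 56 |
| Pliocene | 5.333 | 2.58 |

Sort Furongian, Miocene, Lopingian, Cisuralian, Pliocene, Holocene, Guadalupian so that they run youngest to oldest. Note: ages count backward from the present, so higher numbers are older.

Holocene → Pliocene → Miocene → Lopingian → Guadalupian → Cisuralian → Furongian

Sorting by start age (ascending Ma, since larger Ma = older): Holocene start 0.0117, Pliocene start 5.333, Miocene start 23.03, Lopingian start 259.51, Guadalupian start 273.01, Cisuralian start 298.9, Furongian start 497.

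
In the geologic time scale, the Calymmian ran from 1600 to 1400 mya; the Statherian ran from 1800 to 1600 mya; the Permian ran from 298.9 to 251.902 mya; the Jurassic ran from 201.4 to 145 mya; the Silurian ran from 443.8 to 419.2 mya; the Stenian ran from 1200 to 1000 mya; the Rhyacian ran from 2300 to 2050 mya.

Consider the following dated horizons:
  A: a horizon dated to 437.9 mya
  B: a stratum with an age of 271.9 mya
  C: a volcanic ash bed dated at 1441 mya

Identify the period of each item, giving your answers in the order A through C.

Match each age against the start–end ranges in the excerpt: A = 437.9 Ma → Silurian (443.8–419.2); B = 271.9 Ma → Permian (298.9–251.902); C = 1441 Ma → Calymmian (1600–1400).

A — Silurian; B — Permian; C — Calymmian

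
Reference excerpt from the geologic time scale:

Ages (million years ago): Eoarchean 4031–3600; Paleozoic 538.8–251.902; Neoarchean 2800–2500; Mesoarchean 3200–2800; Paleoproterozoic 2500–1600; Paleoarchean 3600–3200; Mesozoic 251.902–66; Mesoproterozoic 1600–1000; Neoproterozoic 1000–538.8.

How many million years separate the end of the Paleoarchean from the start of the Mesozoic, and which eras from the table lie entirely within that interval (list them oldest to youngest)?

The Paleoarchean closes at 3200 Ma and the Mesozoic opens at 251.902 Ma, so the interval is 3200 − 251.902 = 2948.098 Myr.
An era fits inside if it starts at or after 3200 Ma and ends at or before 251.902 Ma; oldest first that gives Mesoarchean, Neoarchean, Paleoproterozoic, Mesoproterozoic, Neoproterozoic, Paleozoic.

2948.098 million years; Mesoarchean, Neoarchean, Paleoproterozoic, Mesoproterozoic, Neoproterozoic, Paleozoic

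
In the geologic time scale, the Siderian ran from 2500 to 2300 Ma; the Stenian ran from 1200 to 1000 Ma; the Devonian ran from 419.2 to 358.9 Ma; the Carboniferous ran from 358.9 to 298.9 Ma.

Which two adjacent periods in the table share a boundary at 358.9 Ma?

Devonian and Carboniferous

The Devonian ends at 358.9 Ma and the Carboniferous begins at 358.9 Ma, so they share that boundary.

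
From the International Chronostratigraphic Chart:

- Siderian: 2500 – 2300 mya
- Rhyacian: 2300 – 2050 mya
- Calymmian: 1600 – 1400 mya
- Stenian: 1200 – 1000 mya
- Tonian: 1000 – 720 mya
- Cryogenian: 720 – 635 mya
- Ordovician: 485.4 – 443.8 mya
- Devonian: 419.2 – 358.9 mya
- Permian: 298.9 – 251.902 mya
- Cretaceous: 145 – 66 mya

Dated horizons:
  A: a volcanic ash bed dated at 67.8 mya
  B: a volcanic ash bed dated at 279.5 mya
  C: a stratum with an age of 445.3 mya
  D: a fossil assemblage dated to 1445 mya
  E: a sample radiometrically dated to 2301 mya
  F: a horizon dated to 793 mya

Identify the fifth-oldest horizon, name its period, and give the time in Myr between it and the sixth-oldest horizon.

B, in the Permian; 211.7 million years to A

Sorted oldest-first by Ma: E (2301), D (1445), F (793), C (445.3), B (279.5), A (67.8).
The fifth oldest is B at 279.5 Ma, which lies in 298.9–251.902 Ma: the Permian.
The sixth oldest is A at 67.8 Ma; separation = |279.5 − 67.8| = 211.7 Myr.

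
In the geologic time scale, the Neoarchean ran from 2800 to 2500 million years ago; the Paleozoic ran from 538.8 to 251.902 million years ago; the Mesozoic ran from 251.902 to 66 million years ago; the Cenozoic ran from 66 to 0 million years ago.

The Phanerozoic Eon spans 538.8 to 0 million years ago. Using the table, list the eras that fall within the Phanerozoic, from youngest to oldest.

Cenozoic, Mesozoic, Paleozoic

Eras with both bounds inside 538.8–0 Ma: Cenozoic (66–0), Mesozoic (251.902–66), Paleozoic (538.8–251.902).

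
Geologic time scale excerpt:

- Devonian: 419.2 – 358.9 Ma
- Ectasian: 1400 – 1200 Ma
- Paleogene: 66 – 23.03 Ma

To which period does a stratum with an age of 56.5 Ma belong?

Paleogene

56.5 Ma lies between 66 and 23.03 Ma, so it falls in the Paleogene.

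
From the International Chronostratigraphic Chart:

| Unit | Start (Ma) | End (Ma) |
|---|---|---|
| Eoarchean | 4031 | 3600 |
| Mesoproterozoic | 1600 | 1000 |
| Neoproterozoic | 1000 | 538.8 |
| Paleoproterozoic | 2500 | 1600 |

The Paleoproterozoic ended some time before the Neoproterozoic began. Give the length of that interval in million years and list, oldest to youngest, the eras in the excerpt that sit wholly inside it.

End of Paleoproterozoic = 1600 Ma; start of Neoproterozoic = 1000 Ma.
Gap = 1600 − 1000 = 600 Myr.
Eras wholly inside 1600–1000 Ma: Mesoproterozoic (1600–1000).

600 million years; Mesoproterozoic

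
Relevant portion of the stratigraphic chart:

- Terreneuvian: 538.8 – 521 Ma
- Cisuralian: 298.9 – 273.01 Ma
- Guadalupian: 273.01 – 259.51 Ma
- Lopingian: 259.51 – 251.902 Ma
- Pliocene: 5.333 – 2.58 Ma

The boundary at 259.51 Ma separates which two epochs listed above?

The Guadalupian ends at 259.51 Ma and the Lopingian begins at 259.51 Ma, so they share that boundary.

Guadalupian and Lopingian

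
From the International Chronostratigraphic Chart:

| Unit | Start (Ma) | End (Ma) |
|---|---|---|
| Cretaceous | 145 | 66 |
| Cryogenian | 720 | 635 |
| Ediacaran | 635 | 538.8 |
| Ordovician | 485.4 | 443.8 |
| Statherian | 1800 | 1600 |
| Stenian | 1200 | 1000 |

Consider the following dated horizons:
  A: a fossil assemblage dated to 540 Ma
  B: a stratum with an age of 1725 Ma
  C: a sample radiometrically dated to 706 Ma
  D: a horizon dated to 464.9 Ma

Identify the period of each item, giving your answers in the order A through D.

Match each age against the start–end ranges in the excerpt: A = 540 Ma → Ediacaran (635–538.8); B = 1725 Ma → Statherian (1800–1600); C = 706 Ma → Cryogenian (720–635); D = 464.9 Ma → Ordovician (485.4–443.8).

A — Ediacaran; B — Statherian; C — Cryogenian; D — Ordovician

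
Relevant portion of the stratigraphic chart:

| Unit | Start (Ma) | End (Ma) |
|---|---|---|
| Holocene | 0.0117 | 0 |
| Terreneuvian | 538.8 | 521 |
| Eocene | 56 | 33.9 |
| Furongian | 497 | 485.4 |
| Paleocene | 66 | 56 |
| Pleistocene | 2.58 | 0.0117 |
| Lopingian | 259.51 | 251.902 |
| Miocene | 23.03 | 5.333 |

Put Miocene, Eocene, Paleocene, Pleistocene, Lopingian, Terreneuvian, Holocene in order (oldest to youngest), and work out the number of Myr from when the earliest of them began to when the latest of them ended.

From the excerpt: Miocene 23.03–5.333; Eocene 56–33.9; Paleocene 66–56; Pleistocene 2.58–0.0117; Lopingian 259.51–251.902; Terreneuvian 538.8–521; Holocene 0.0117–0 (Ma).
Larger Ma is earlier, so the oldest is Terreneuvian and the youngest is Holocene; oldest to youngest: Terreneuvian, Lopingian, Paleocene, Eocene, Miocene, Pleistocene, Holocene.
Oldest start 538.8 minus youngest end 0 gives 538.8 Myr overall.

Terreneuvian → Lopingian → Paleocene → Eocene → Miocene → Pleistocene → Holocene; total span 538.8 Myr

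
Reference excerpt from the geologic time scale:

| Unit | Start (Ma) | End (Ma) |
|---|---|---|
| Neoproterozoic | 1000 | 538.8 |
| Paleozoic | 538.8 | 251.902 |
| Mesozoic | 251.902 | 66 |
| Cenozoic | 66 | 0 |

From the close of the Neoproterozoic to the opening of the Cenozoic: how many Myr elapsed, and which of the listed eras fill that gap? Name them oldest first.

472.8 million years; Paleozoic, Mesozoic

End of Neoproterozoic = 538.8 Ma; start of Cenozoic = 66 Ma.
Gap = 538.8 − 66 = 472.8 Myr.
Eras wholly inside 538.8–66 Ma: Paleozoic (538.8–251.902), Mesozoic (251.902–66).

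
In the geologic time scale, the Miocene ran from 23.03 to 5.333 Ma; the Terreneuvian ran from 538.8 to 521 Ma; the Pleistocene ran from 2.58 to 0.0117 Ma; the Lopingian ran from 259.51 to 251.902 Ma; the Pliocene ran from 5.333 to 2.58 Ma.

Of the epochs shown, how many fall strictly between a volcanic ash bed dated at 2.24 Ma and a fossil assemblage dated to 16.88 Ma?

1

The older date is 16.88 Ma and the younger is 2.24 Ma.
Epochs with start < 16.88 and end > 2.24 Ma: Pliocene (5.333–2.58).
That is 1 complete epoch.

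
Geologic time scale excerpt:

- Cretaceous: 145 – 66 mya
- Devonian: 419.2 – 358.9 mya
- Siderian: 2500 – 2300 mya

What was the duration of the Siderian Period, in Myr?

200 million years

2500 − 2300 = 200 million years.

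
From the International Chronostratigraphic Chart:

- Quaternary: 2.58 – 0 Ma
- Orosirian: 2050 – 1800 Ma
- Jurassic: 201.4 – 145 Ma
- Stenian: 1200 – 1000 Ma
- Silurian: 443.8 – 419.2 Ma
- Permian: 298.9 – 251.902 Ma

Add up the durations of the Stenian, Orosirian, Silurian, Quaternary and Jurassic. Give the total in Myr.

Each duration: Stenian = 200; Orosirian = 250; Silurian = 24.6; Quaternary = 2.58; Jurassic = 56.4.
Sum: 200 + 250 + 24.6 + 2.58 + 56.4 = 533.58 Myr.

533.58 million years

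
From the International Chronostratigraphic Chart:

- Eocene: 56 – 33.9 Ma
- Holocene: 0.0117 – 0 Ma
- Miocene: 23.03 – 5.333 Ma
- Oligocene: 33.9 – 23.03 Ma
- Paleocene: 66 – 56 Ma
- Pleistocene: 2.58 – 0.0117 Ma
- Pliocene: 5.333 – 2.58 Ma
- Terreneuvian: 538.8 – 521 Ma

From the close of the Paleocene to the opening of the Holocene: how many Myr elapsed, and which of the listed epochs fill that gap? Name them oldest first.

The Paleocene closes at 56 Ma and the Holocene opens at 0.0117 Ma, so the interval is 56 − 0.0117 = 55.9883 Myr.
An epoch fits inside if it starts at or after 56 Ma and ends at or before 0.0117 Ma; oldest first that gives Eocene, Oligocene, Miocene, Pliocene, Pleistocene.

55.9883 million years; Eocene, Oligocene, Miocene, Pliocene, Pleistocene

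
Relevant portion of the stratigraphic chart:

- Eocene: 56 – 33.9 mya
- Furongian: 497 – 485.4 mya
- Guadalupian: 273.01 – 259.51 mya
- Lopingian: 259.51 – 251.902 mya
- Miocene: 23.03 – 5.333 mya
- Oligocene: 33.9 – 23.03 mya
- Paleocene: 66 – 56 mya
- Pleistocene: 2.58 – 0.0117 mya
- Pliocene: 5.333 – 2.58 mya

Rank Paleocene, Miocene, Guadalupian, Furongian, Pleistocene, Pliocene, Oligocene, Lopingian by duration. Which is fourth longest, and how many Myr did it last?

Start − end for each: Paleocene 66 − 56 = 10; Miocene 23.03 − 5.333 = 17.697; Guadalupian 273.01 − 259.51 = 13.5; Furongian 497 − 485.4 = 11.6; Pleistocene 2.58 − 0.0117 = 2.5683; Pliocene 5.333 − 2.58 = 2.753; Oligocene 33.9 − 23.03 = 10.87; Lopingian 259.51 − 251.902 = 7.608.
Ranking these from longest: Miocene > Guadalupian > Furongian > Oligocene > Paleocene > Lopingian > Pliocene > Pleistocene.
Position 4 in that ranking is Oligocene, which lasted 10.87 Myr.

Oligocene, 10.87 million years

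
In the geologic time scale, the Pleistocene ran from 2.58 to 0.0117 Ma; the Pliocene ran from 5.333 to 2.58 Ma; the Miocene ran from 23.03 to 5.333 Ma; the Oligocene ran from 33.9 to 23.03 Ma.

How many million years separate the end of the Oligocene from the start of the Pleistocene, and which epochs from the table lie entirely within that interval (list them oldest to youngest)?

20.45 million years; Miocene, Pliocene

End of Oligocene = 23.03 Ma; start of Pleistocene = 2.58 Ma.
Gap = 23.03 − 2.58 = 20.45 Myr.
Epochs wholly inside 23.03–2.58 Ma: Miocene (23.03–5.333), Pliocene (5.333–2.58).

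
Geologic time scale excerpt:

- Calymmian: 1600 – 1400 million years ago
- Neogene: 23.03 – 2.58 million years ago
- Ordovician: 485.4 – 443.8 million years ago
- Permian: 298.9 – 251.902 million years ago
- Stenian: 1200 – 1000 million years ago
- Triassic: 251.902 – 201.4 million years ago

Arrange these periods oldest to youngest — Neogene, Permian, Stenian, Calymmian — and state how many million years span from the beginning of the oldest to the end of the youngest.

Start ages (Ma): Calymmian 1600, Stenian 1200, Permian 298.9, Neogene 23.03.
Ordered oldest to youngest: Calymmian, Stenian, Permian, Neogene.
Span = 1600 − 2.58 = 1597.42 Myr.

Calymmian → Stenian → Permian → Neogene; total span 1597.42 Myr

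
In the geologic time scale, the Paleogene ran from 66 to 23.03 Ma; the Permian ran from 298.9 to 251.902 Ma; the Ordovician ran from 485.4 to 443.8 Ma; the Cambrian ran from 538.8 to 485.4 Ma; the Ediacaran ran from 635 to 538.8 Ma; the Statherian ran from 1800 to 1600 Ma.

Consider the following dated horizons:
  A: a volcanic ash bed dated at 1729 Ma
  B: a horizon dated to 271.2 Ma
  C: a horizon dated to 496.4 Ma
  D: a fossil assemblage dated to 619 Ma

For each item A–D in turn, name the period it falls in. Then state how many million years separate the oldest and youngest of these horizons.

A — Statherian; B — Permian; C — Cambrian; D — Ediacaran; span 1457.8 million years

Match each age against the start–end ranges in the excerpt: A = 1729 Ma → Statherian (1800–1600); B = 271.2 Ma → Permian (298.9–251.902); C = 496.4 Ma → Cambrian (538.8–485.4); D = 619 Ma → Ediacaran (635–538.8).
The largest age is 1729 Ma and the smallest is 271.2 Ma; their difference is 1457.8 Myr.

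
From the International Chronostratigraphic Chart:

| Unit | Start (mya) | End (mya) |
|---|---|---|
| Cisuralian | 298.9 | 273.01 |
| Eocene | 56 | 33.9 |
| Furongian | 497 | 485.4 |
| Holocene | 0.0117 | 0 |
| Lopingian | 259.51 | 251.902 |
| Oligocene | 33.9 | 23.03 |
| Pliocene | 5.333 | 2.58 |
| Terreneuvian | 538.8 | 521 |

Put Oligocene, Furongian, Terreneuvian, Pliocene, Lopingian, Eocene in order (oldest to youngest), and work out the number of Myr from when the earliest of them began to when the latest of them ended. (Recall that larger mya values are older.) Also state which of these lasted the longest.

From the excerpt: Oligocene 33.9–23.03; Furongian 497–485.4; Terreneuvian 538.8–521; Pliocene 5.333–2.58; Lopingian 259.51–251.902; Eocene 56–33.9 (Ma).
Larger Ma is earlier, so the oldest is Terreneuvian and the youngest is Pliocene; oldest to youngest: Terreneuvian, Furongian, Lopingian, Eocene, Oligocene, Pliocene.
Oldest start 538.8 minus youngest end 2.58 gives 536.22 Myr overall.
Individual lengths (start − end): Pliocene 2.753; Furongian 11.6; Eocene 22.1; Terreneuvian 17.8; Lopingian 7.608; Oligocene 10.87. The largest is Eocene at 22.1 Myr.

Terreneuvian → Furongian → Lopingian → Eocene → Oligocene → Pliocene; total span 536.22 Myr; longest is Eocene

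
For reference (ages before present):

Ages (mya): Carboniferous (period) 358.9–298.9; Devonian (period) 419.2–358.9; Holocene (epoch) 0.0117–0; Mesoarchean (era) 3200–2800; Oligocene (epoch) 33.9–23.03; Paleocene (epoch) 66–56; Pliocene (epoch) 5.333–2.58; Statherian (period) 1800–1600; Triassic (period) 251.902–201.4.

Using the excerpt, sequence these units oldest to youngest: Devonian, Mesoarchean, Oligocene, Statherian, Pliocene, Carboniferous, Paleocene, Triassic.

The oldest of these is Mesoarchean (starts 3200 Ma) and the youngest is Pliocene (ends 2.58 Ma).
In between, by decreasing start age: Statherian (1800), Devonian (419.2), Carboniferous (358.9), Triassic (251.902), Paleocene (66), Oligocene (33.9).

Mesoarchean, Statherian, Devonian, Carboniferous, Triassic, Paleocene, Oligocene, Pliocene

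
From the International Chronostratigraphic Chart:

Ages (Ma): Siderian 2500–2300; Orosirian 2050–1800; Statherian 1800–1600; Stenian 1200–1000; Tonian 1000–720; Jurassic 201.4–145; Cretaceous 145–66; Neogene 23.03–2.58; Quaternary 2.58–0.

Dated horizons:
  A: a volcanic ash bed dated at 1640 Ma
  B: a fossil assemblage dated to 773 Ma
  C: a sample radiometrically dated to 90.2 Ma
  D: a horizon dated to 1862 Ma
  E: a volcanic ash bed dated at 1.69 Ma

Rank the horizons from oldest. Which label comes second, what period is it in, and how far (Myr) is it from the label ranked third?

Sorted oldest-first by Ma: D (1862), A (1640), B (773), C (90.2), E (1.69).
The second oldest is A at 1640 Ma, which lies in 1800–1600 Ma: the Statherian.
The third oldest is B at 773 Ma; separation = |1640 − 773| = 867 Myr.

A, in the Statherian; 867 million years to B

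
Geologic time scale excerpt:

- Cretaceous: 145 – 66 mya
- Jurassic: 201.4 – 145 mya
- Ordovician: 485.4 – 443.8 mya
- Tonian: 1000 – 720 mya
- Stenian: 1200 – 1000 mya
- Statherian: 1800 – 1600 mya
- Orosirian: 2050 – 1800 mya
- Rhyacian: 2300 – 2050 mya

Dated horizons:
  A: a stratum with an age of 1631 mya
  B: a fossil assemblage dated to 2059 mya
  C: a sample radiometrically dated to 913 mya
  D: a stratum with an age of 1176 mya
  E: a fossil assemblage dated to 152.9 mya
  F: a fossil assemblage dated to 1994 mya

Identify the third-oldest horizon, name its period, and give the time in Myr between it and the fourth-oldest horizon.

Larger Ma means older, so oldest first: B 2059 > F 1994 > A 1631 > D 1176 > C 913 > E 152.9.
Counting 3 along gives A (1631 Ma); the excerpt puts that inside the Statherian, 1800–1600 Ma.
Next in line is D (1176 Ma), and 1631 − 1176 = 455 Myr.

A, in the Statherian; 455 million years to D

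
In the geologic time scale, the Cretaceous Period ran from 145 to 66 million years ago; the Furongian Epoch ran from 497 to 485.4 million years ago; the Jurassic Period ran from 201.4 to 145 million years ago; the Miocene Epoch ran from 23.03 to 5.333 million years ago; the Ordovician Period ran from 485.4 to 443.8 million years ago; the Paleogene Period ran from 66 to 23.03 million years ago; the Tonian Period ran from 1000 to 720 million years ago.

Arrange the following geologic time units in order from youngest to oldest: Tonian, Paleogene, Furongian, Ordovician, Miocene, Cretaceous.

Miocene, Paleogene, Cretaceous, Ordovician, Furongian, Tonian

The oldest of these is Tonian (starts 1000 Ma) and the youngest is Miocene (ends 5.333 Ma).
In between, by decreasing start age: Furongian (497), Ordovician (485.4), Cretaceous (145), Paleogene (66).
Listing youngest first means reversing that sequence.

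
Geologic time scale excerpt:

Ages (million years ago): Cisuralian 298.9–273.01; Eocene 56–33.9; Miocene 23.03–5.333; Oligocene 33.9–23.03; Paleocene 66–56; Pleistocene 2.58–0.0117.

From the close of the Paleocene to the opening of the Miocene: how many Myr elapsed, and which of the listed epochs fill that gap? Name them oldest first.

End of Paleocene = 56 Ma; start of Miocene = 23.03 Ma.
Gap = 56 − 23.03 = 32.97 Myr.
Epochs wholly inside 56–23.03 Ma: Eocene (56–33.9), Oligocene (33.9–23.03).

32.97 million years; Eocene, Oligocene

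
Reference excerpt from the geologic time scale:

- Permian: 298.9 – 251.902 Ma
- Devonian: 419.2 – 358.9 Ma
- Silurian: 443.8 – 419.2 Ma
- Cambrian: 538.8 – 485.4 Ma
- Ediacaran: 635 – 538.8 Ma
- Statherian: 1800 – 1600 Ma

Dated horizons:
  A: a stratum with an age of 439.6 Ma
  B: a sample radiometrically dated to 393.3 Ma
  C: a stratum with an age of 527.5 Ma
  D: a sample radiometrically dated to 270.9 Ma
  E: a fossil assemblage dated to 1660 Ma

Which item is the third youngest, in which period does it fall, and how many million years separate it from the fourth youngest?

Sorted youngest-first by Ma: D (270.9), B (393.3), A (439.6), C (527.5), E (1660).
The third youngest is A at 439.6 Ma, which lies in 443.8–419.2 Ma: the Silurian.
The fourth youngest is C at 527.5 Ma; separation = |439.6 − 527.5| = 87.9 Myr.

A, in the Silurian; 87.9 million years to C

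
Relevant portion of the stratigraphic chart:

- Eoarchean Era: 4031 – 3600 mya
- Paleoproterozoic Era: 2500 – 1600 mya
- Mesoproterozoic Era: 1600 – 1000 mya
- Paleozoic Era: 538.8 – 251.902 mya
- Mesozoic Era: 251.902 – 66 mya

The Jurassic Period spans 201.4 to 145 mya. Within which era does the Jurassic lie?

The Jurassic (201.4–145 Ma) lies entirely within 251.902–66 Ma, the Mesozoic Era.

Mesozoic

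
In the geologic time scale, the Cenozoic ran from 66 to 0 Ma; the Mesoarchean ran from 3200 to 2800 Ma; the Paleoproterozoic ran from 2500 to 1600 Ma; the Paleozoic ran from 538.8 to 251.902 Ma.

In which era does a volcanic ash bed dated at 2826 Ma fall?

Mesoarchean

2826 Ma lies between 3200 and 2800 Ma, so it falls in the Mesoarchean.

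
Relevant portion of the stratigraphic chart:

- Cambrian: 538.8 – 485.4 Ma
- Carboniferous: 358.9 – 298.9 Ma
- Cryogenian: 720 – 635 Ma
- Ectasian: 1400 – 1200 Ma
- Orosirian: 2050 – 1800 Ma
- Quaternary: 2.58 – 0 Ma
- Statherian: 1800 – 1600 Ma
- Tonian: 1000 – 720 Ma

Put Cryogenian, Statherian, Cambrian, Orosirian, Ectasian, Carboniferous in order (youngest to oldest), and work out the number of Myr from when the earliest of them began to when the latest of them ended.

Carboniferous, Cambrian, Cryogenian, Ectasian, Statherian, Orosirian; total span 1751.1 Myr

From the excerpt: Cryogenian 720–635; Statherian 1800–1600; Cambrian 538.8–485.4; Orosirian 2050–1800; Ectasian 1400–1200; Carboniferous 358.9–298.9 (Ma).
Larger Ma is earlier, so the oldest is Orosirian and the youngest is Carboniferous; youngest to oldest: Carboniferous, Cambrian, Cryogenian, Ectasian, Statherian, Orosirian.
Oldest start 2050 minus youngest end 298.9 gives 1751.1 Myr overall.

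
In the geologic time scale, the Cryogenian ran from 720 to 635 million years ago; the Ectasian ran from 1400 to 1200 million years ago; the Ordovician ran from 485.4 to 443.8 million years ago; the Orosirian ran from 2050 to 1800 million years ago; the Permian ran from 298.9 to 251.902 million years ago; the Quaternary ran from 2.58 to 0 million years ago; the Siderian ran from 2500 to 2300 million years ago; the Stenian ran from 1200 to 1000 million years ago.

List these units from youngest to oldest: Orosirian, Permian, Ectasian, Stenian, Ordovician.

Permian, Ordovician, Stenian, Ectasian, Orosirian

The oldest of these is Orosirian (starts 2050 Ma) and the youngest is Permian (ends 251.902 Ma).
In between, by decreasing start age: Ectasian (1400), Stenian (1200), Ordovician (485.4).
Listing youngest first means reversing that sequence.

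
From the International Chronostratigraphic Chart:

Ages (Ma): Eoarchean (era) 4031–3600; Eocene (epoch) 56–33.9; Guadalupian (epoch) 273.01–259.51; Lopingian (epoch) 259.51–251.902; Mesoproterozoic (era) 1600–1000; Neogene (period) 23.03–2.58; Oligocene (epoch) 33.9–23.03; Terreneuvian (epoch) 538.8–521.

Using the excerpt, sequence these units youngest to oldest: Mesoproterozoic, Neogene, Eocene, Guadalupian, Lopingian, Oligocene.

Sorting by start age (ascending Ma, since larger Ma = older): Neogene start 23.03, Oligocene start 33.9, Eocene start 56, Lopingian start 259.51, Guadalupian start 273.01, Mesoproterozoic start 1600.

Neogene → Oligocene → Eocene → Lopingian → Guadalupian → Mesoproterozoic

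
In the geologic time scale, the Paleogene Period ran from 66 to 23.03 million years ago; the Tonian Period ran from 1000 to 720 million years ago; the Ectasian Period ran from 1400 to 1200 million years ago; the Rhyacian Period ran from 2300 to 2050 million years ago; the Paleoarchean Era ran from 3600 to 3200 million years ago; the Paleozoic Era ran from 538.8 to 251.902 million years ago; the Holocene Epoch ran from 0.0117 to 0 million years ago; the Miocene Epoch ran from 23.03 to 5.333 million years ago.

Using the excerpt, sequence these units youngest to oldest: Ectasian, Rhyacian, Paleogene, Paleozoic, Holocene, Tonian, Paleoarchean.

The oldest of these is Paleoarchean (starts 3600 Ma) and the youngest is Holocene (ends 0 Ma).
In between, by decreasing start age: Rhyacian (2300), Ectasian (1400), Tonian (1000), Paleozoic (538.8), Paleogene (66).
Listing youngest first means reversing that sequence.

Holocene, Paleogene, Paleozoic, Tonian, Ectasian, Rhyacian, Paleoarchean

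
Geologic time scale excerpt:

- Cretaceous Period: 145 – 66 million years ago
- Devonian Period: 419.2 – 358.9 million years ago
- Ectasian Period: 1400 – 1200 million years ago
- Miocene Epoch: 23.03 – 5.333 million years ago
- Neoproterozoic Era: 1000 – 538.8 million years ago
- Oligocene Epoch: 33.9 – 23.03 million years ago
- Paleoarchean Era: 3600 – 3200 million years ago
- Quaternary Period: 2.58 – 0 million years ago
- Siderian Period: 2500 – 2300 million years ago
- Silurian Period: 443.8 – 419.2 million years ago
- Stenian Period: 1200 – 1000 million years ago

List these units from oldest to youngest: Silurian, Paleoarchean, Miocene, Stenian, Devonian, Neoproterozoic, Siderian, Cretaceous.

The oldest of these is Paleoarchean (starts 3600 Ma) and the youngest is Miocene (ends 5.333 Ma).
In between, by decreasing start age: Siderian (2500), Stenian (1200), Neoproterozoic (1000), Silurian (443.8), Devonian (419.2), Cretaceous (145).

Paleoarchean, then Siderian, then Stenian, then Neoproterozoic, then Silurian, then Devonian, then Cretaceous, then Miocene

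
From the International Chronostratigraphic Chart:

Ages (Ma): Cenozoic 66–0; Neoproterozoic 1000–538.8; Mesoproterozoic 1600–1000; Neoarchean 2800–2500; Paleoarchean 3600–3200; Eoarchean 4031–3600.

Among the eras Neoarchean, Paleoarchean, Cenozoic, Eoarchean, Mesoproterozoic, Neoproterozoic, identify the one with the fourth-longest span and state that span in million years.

Durations: Neoarchean 300; Paleoarchean 400; Cenozoic 66; Eoarchean 431; Mesoproterozoic 600; Neoproterozoic 461.2 Myr.
Sorted longest-first: Mesoproterozoic (600), Neoproterozoic (461.2), Eoarchean (431), Paleoarchean (400), Neoarchean (300), Cenozoic (66).
The fourth longest is Paleoarchean at 400 Myr.

Paleoarchean, 400 million years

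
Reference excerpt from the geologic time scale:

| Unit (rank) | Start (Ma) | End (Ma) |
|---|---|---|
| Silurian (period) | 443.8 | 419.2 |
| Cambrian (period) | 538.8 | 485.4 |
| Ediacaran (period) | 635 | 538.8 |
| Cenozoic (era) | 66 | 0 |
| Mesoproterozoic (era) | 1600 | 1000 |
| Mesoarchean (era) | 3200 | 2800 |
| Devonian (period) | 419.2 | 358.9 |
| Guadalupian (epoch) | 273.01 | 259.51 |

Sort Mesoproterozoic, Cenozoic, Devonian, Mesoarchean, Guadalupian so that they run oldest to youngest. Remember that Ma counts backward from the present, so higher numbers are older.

The oldest of these is Mesoarchean (starts 3200 Ma) and the youngest is Cenozoic (ends 0 Ma).
In between, by decreasing start age: Mesoproterozoic (1600), Devonian (419.2), Guadalupian (273.01).

Mesoarchean, Mesoproterozoic, Devonian, Guadalupian, Cenozoic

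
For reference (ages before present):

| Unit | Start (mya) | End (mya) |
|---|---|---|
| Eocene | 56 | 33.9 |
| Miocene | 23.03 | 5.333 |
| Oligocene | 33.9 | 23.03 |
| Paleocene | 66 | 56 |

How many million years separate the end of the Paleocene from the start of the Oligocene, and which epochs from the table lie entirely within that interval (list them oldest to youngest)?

The Paleocene closes at 56 Ma and the Oligocene opens at 33.9 Ma, so the interval is 56 − 33.9 = 22.1 Myr.
An epoch fits inside if it starts at or after 56 Ma and ends at or before 33.9 Ma; oldest first that gives Eocene.

22.1 million years; Eocene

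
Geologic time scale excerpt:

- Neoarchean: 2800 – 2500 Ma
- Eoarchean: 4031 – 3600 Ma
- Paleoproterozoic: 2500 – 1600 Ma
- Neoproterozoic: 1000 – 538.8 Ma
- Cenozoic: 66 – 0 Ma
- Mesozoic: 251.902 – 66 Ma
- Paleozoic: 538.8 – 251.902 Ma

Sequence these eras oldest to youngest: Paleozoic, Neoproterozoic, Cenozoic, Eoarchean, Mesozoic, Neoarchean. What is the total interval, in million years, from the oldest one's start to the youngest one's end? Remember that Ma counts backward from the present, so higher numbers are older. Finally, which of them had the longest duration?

From the excerpt: Paleozoic 538.8–251.902; Neoproterozoic 1000–538.8; Cenozoic 66–0; Eoarchean 4031–3600; Mesozoic 251.902–66; Neoarchean 2800–2500 (Ma).
Larger Ma is earlier, so the oldest is Eoarchean and the youngest is Cenozoic; oldest to youngest: Eoarchean, Neoarchean, Neoproterozoic, Paleozoic, Mesozoic, Cenozoic.
Oldest start 4031 minus youngest end 0 gives 4031 Myr overall.
Individual lengths (start − end): Eoarchean 431; Neoarchean 300; Paleozoic 286.898; Cenozoic 66; Mesozoic 185.902; Neoproterozoic 461.2. The largest is Neoproterozoic at 461.2 Myr.

Eoarchean → Neoarchean → Neoproterozoic → Paleozoic → Mesozoic → Cenozoic; total span 4031 Myr; longest is Neoproterozoic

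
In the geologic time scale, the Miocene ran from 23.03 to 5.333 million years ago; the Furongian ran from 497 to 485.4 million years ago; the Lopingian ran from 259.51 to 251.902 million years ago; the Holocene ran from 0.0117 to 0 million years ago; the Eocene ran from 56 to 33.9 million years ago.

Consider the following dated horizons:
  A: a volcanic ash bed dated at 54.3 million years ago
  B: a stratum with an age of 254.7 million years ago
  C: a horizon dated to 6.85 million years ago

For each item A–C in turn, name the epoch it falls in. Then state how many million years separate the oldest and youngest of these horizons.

Match each age against the start–end ranges in the excerpt: A = 54.3 Ma → Eocene (56–33.9); B = 254.7 Ma → Lopingian (259.51–251.902); C = 6.85 Ma → Miocene (23.03–5.333).
The largest age is 254.7 Ma and the smallest is 6.85 Ma; their difference is 247.85 Myr.

A — Eocene; B — Lopingian; C — Miocene; span 247.85 million years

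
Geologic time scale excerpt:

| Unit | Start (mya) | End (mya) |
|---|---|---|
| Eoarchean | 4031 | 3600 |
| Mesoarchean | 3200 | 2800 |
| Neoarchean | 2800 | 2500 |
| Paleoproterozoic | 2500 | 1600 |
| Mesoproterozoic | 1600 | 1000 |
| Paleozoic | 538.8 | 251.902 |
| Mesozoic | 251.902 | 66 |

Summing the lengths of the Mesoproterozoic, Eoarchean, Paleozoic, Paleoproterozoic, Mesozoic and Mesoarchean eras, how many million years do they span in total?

Each duration: Mesoproterozoic = 600; Eoarchean = 431; Paleozoic = 286.898; Paleoproterozoic = 900; Mesozoic = 185.902; Mesoarchean = 400.
Sum: 600 + 431 + 286.898 + 900 + 185.902 + 400 = 2803.8 Myr.

2803.8 million years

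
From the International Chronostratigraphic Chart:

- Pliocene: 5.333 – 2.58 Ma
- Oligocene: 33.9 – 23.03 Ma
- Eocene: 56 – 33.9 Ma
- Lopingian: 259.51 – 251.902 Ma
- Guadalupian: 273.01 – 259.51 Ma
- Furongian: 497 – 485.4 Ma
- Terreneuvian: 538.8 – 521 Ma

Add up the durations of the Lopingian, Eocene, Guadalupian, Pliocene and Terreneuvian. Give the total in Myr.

63.761 million years

Each duration: Lopingian = 7.608; Eocene = 22.1; Guadalupian = 13.5; Pliocene = 2.753; Terreneuvian = 17.8.
Sum: 7.608 + 22.1 + 13.5 + 2.753 + 17.8 = 63.761 Myr.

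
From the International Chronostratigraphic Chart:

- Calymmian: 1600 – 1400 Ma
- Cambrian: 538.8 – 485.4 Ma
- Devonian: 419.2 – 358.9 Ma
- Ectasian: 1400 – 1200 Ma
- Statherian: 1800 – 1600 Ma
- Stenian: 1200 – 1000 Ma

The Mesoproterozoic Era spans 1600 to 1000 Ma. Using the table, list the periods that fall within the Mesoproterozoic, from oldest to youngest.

Periods with both bounds inside 1600–1000 Ma: Calymmian (1600–1400), Ectasian (1400–1200), Stenian (1200–1000).

Calymmian, Ectasian, Stenian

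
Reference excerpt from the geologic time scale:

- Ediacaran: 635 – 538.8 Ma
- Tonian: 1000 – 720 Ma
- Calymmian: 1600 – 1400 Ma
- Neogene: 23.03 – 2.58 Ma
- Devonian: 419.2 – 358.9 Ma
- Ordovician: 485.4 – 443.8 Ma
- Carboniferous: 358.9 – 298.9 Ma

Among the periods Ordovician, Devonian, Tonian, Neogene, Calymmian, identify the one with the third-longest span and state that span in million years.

Devonian, 60.3 million years

Start − end for each: Ordovician 485.4 − 443.8 = 41.6; Devonian 419.2 − 358.9 = 60.3; Tonian 1000 − 720 = 280; Neogene 23.03 − 2.58 = 20.45; Calymmian 1600 − 1400 = 200.
Ranking these from longest: Tonian > Calymmian > Devonian > Ordovician > Neogene.
Position 3 in that ranking is Devonian, which lasted 60.3 Myr.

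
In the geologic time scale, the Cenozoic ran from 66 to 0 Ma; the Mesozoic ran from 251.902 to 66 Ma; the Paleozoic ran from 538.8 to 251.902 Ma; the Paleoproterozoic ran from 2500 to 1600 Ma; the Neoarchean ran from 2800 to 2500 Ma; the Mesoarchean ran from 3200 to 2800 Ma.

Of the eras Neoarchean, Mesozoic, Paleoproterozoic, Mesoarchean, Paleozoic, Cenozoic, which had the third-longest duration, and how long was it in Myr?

Start − end for each: Neoarchean 2800 − 2500 = 300; Mesozoic 251.902 − 66 = 185.902; Paleoproterozoic 2500 − 1600 = 900; Mesoarchean 3200 − 2800 = 400; Paleozoic 538.8 − 251.902 = 286.898; Cenozoic 66 − 0 = 66.
Ranking these from longest: Paleoproterozoic > Mesoarchean > Neoarchean > Paleozoic > Mesozoic > Cenozoic.
Position 3 in that ranking is Neoarchean, which lasted 300 Myr.

Neoarchean, 300 million years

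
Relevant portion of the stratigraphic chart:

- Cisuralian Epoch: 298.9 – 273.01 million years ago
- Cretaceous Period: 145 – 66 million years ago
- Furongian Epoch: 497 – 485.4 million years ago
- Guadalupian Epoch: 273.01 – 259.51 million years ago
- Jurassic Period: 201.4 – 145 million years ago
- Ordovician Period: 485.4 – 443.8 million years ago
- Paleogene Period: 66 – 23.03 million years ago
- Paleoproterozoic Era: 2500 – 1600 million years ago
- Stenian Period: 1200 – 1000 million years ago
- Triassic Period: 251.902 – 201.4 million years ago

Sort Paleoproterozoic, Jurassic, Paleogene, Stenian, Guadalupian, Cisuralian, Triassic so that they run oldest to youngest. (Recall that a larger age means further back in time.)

Read off each span (Ma): Paleoproterozoic 2500–1600; Jurassic 201.4–145; Paleogene 66–23.03; Stenian 1200–1000; Guadalupian 273.01–259.51; Cisuralian 298.9–273.01; Triassic 251.902–201.4.
Larger Ma is older, so oldest→youngest is Paleoproterozoic, Stenian, Cisuralian, Guadalupian, Triassic, Jurassic, Paleogene.

Paleoproterozoic, Stenian, Cisuralian, Guadalupian, Triassic, Jurassic, Paleogene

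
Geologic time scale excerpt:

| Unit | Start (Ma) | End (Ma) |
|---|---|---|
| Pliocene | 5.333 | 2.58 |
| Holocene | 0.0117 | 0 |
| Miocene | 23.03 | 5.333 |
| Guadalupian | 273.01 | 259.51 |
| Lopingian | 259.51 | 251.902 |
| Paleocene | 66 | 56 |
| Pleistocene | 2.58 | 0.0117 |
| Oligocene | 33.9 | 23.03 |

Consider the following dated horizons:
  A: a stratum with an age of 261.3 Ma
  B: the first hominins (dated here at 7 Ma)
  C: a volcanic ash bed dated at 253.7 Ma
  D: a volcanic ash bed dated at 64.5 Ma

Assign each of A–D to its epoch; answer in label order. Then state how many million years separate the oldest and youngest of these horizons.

Match each age against the start–end ranges in the excerpt: A = 261.3 Ma → Guadalupian (273.01–259.51); B = 7 Ma → Miocene (23.03–5.333); C = 253.7 Ma → Lopingian (259.51–251.902); D = 64.5 Ma → Paleocene (66–56).
The largest age is 261.3 Ma and the smallest is 7 Ma; their difference is 254.3 Myr.

A — Guadalupian; B — Miocene; C — Lopingian; D — Paleocene; span 254.3 million years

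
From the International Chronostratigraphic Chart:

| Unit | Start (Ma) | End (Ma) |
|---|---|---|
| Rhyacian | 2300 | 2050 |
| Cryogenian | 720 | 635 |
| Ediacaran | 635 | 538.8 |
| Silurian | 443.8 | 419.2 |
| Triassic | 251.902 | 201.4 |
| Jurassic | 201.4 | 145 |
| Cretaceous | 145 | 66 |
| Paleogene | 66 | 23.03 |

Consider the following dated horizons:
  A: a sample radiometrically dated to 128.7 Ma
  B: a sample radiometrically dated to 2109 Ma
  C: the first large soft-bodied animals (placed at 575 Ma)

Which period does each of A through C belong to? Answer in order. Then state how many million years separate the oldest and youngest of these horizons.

A — Cretaceous; B — Rhyacian; C — Ediacaran; span 1980.3 million years

Match each age against the start–end ranges in the excerpt: A = 128.7 Ma → Cretaceous (145–66); B = 2109 Ma → Rhyacian (2300–2050); C = 575 Ma → Ediacaran (635–538.8).
The largest age is 2109 Ma and the smallest is 128.7 Ma; their difference is 1980.3 Myr.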